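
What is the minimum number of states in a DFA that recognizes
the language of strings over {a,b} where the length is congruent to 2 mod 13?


States track (length) mod 13.
Need 13 states: one per remainder 0..12; accept = remainder 2.

13


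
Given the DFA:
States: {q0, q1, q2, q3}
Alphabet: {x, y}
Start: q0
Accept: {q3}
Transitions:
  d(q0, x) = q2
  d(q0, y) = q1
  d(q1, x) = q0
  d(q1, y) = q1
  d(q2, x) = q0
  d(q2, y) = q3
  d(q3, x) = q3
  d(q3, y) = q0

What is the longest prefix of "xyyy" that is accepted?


Run the DFA, marking each prefix where the state is accepting:
  "" -> q0 [reject]
  "x" -> q2 [reject]
  "xy" -> q3 [accept]
  "xyy" -> q0 [reject]
  "xyyy" -> q1 [reject]

"xy"


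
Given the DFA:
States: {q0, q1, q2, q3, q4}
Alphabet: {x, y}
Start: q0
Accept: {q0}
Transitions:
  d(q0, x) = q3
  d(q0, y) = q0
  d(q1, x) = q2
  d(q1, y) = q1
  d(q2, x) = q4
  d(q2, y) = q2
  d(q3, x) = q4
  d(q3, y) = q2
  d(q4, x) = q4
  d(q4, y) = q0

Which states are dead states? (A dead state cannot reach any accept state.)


Forward reachability from each state:
  q0 -> reaches accept state q0 (live)
  q1 -> reaches accept state q0 (live)
  q2 -> reaches accept state q0 (live)
  q3 -> reaches accept state q0 (live)
  q4 -> reaches accept state q0 (live)

None (all states can reach an accept state)


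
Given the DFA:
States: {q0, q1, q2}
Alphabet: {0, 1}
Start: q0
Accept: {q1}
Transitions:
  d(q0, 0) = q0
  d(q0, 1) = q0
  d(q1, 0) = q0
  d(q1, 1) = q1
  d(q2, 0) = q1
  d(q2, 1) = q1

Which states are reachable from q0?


BFS from q0:
  layer 0: {q0}

{q0}


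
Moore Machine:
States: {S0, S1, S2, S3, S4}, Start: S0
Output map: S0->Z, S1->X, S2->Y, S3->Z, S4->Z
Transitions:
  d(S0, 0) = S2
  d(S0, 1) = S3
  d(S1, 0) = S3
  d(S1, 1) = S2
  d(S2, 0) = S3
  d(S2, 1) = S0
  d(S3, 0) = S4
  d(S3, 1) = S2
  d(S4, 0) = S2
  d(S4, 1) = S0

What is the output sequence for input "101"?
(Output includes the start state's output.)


Start: S0 (output Z)
  --1--> S3 (output Z)
  --0--> S4 (output Z)
  --1--> S0 (output Z)

"ZZZZ"


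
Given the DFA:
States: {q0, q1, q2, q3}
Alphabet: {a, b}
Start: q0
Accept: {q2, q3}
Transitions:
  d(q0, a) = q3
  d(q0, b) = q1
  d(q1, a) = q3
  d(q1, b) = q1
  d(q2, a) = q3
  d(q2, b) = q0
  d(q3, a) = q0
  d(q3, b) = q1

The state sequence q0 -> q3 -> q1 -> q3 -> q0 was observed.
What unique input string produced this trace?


Trace back each transition to find the symbol:
  q0 --[a]--> q3
  q3 --[b]--> q1
  q1 --[a]--> q3
  q3 --[a]--> q0

"abaa"


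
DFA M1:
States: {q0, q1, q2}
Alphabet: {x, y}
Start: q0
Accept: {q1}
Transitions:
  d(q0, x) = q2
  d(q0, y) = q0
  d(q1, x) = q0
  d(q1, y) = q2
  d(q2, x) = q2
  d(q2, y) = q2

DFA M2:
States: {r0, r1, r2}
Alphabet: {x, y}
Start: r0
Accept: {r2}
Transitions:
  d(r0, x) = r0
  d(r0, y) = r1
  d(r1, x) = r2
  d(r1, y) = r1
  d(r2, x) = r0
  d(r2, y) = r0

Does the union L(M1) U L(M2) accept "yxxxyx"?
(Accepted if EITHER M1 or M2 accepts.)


M1: final=q2 accepted=False
M2: final=r2 accepted=True

Yes, union accepts


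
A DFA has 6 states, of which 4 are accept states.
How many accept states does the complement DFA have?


Complement swaps accept and non-accept states.
6 - 4 = 2

2


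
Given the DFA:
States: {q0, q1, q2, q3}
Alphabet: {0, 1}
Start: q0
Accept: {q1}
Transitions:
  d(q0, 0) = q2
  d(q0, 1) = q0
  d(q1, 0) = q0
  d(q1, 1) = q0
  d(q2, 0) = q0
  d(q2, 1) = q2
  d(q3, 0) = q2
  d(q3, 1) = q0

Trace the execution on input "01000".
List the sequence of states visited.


Input: 01000
d(q0, 0) = q2
d(q2, 1) = q2
d(q2, 0) = q0
d(q0, 0) = q2
d(q2, 0) = q0


q0 -> q2 -> q2 -> q0 -> q2 -> q0


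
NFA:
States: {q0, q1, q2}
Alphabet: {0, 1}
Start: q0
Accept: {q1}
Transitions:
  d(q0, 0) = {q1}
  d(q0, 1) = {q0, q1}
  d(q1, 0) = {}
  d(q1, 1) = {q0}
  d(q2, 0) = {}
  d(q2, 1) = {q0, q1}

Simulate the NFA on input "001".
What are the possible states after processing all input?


Start: {q0}
  --0--> {q1}
  --0--> {}
  --1--> {}

{} (empty set, no valid transitions)


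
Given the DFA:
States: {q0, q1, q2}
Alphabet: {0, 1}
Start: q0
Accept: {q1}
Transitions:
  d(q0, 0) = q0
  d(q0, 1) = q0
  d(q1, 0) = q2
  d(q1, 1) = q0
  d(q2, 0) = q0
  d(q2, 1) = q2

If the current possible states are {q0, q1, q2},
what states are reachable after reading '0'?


Apply transition on '0' from each current state:
  d(q0, 0) = q0
  d(q1, 0) = q2
  d(q2, 0) = q0

{q0, q2}


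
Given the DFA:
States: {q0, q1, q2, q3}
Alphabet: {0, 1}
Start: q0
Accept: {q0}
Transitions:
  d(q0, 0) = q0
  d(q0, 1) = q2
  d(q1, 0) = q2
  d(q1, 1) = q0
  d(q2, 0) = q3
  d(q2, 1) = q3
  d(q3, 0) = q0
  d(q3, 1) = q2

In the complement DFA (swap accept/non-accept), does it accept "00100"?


Trace: q0 -> q0 -> q0 -> q2 -> q3 -> q0
Final: q0
Original accept: {q0}
Complement: q0 is in original accept

No, complement rejects (original accepts)


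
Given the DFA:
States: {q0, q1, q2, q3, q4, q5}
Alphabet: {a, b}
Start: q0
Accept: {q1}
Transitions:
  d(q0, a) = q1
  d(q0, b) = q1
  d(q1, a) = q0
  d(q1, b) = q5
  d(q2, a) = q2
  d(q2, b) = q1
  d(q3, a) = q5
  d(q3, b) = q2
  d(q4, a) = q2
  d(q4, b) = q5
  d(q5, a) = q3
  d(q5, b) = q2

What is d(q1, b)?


Looking up transition d(q1, b)

q5


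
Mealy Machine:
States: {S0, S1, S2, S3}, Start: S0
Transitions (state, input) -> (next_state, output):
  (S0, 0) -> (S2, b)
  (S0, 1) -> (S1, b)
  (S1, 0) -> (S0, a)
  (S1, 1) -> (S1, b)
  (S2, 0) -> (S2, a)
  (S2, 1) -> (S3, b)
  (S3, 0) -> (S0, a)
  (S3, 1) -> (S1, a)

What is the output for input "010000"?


Step-by-step:
  (S0, 0) -> (S2, b)
  (S2, 1) -> (S3, b)
  (S3, 0) -> (S0, a)
  (S0, 0) -> (S2, b)
  (S2, 0) -> (S2, a)
  (S2, 0) -> (S2, a)

"bbabaa"


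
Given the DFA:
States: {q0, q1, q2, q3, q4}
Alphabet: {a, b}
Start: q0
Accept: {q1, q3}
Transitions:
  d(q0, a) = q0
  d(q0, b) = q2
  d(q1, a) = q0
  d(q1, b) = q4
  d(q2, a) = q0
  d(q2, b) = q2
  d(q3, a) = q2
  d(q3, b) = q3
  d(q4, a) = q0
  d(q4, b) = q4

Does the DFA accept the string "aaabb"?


Trace: q0 -> q0 -> q0 -> q0 -> q2 -> q2
Final state: q2
Accept states: {q1, q3}

No, rejected (final state q2 is not an accept state)


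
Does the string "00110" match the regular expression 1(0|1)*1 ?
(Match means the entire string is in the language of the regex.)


|string| = 5; first = '0'; last = '0'

No, "00110" does not match 1(0|1)*1


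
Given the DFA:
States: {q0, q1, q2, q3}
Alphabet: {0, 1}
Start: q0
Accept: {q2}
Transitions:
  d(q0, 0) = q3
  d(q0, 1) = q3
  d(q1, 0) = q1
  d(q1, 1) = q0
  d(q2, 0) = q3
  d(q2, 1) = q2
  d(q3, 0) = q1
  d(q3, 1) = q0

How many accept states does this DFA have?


Accept states listed: {q2}
Counting: q2(1)

1


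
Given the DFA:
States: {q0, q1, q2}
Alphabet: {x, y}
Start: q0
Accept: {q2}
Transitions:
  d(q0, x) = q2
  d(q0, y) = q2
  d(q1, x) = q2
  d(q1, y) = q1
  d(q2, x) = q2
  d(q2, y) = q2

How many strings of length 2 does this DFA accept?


Enumerating all length-2 strings:
  "xx" -> q2 [accept]
  "xy" -> q2 [accept]
  "yx" -> q2 [accept]
  "yy" -> q2 [accept]

4 out of 4


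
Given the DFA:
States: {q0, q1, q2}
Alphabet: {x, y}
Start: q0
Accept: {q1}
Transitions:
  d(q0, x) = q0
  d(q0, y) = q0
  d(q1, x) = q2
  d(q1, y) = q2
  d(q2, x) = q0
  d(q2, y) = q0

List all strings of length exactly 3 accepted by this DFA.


All strings of length 3: 8 total
Accepted: 0

None


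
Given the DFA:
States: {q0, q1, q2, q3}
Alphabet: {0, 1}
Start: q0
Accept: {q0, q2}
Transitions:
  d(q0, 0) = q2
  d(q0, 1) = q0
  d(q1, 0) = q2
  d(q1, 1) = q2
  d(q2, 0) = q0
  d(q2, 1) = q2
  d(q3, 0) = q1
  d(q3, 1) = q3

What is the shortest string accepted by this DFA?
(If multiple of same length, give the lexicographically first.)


BFS by string length (lex-first path to each state shown):
  len 0: q0<-""
Found accept state at length 0.

"" (empty string)


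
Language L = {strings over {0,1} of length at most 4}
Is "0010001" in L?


length = 7

No, "0010001" is not in L


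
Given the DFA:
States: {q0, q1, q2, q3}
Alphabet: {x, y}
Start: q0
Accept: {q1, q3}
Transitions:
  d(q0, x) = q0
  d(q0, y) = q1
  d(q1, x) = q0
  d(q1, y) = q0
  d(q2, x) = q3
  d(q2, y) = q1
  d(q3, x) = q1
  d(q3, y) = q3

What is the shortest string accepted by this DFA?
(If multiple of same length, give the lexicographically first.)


BFS by string length (lex-first path to each state shown):
  len 0: q0<-""
  len 1: q0<-"x", q1<-"y"
Found accept state at length 1.

"y"


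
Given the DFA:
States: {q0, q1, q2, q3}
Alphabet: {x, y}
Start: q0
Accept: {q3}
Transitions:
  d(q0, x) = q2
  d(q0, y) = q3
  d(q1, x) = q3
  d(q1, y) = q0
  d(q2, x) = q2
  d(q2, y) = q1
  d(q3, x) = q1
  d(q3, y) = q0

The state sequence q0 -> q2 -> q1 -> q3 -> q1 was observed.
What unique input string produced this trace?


Trace back each transition to find the symbol:
  q0 --[x]--> q2
  q2 --[y]--> q1
  q1 --[x]--> q3
  q3 --[x]--> q1

"xyxx"


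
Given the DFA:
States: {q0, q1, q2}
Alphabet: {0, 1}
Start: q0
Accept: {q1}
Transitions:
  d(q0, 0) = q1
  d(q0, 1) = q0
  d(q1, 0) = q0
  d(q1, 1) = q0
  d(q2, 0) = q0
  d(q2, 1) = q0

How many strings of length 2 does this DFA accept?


Enumerating all length-2 strings:
  "00" -> q0 [reject]
  "01" -> q0 [reject]
  "10" -> q1 [accept]
  "11" -> q0 [reject]

1 out of 4


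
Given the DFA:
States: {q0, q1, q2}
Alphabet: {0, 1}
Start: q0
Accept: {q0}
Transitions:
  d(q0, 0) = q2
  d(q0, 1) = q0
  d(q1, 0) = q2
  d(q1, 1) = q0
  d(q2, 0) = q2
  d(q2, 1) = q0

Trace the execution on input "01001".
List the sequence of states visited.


Input: 01001
d(q0, 0) = q2
d(q2, 1) = q0
d(q0, 0) = q2
d(q2, 0) = q2
d(q2, 1) = q0


q0 -> q2 -> q0 -> q2 -> q2 -> q0


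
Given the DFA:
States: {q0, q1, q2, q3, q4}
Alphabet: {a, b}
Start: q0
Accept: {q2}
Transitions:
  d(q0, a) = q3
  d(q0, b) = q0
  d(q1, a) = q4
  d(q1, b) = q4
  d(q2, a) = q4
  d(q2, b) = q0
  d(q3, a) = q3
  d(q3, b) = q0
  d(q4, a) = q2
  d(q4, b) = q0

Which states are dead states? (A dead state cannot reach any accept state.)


Forward reachability from each state:
  q0 -> reaches {q0, q3}, no accept state (dead)
  q1 -> reaches accept state q2 (live)
  q2 -> reaches accept state q2 (live)
  q3 -> reaches {q0, q3}, no accept state (dead)
  q4 -> reaches accept state q2 (live)

{q0, q3}


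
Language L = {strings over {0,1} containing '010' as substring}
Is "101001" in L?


'010' occurs at index 1

Yes, "101001" is in L


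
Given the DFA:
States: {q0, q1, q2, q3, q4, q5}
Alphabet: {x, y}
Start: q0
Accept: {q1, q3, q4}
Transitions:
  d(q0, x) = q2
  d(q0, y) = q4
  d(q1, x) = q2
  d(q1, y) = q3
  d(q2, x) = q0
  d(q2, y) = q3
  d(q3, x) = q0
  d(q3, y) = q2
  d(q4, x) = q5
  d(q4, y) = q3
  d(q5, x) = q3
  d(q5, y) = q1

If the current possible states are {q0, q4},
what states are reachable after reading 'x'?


Apply transition on 'x' from each current state:
  d(q0, x) = q2
  d(q4, x) = q5

{q2, q5}


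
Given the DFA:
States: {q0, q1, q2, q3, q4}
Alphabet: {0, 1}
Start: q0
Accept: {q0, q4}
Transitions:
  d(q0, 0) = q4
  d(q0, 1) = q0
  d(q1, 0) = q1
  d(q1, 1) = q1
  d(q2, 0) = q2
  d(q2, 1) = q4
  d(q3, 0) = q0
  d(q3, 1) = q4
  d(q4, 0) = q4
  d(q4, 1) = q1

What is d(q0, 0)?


Looking up transition d(q0, 0)

q4


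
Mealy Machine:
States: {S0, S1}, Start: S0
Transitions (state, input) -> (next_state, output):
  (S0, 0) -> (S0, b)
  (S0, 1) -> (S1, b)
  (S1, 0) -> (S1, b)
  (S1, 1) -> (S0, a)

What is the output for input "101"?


Step-by-step:
  (S0, 1) -> (S1, b)
  (S1, 0) -> (S1, b)
  (S1, 1) -> (S0, a)

"bba"


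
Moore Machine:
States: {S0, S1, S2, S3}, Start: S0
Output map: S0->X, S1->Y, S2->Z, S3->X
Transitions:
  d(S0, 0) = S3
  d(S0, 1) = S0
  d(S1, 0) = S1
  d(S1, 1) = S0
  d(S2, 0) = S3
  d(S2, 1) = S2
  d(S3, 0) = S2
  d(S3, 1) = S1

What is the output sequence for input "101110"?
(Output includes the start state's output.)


Start: S0 (output X)
  --1--> S0 (output X)
  --0--> S3 (output X)
  --1--> S1 (output Y)
  --1--> S0 (output X)
  --1--> S0 (output X)
  --0--> S3 (output X)

"XXXYXXX"


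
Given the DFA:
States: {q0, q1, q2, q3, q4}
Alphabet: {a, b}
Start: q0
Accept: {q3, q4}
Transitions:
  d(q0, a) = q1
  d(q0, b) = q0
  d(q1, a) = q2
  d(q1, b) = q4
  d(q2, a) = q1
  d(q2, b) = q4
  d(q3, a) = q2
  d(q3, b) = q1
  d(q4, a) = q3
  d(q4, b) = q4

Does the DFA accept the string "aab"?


Trace: q0 -> q1 -> q2 -> q4
Final state: q4
Accept states: {q3, q4}

Yes, accepted (final state q4 is an accept state)


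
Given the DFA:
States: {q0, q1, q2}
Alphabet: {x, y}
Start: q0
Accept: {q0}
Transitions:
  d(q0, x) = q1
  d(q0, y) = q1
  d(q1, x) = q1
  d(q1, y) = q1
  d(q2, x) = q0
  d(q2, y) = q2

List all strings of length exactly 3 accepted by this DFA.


All strings of length 3: 8 total
Accepted: 0

None


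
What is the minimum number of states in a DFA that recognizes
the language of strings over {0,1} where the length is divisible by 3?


States track (length) mod 3.
Need 3 states: one per remainder 0..2; accept = remainder 0.

3


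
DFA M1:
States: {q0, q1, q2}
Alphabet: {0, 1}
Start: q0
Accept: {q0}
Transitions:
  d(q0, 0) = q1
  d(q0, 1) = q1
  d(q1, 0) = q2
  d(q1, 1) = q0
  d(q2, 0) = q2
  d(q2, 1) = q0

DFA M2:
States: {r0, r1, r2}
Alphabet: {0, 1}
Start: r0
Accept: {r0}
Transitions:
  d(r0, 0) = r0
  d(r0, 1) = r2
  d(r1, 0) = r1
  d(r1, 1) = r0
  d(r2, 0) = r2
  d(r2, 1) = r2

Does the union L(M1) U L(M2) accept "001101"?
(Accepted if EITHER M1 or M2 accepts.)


M1: final=q0 accepted=True
M2: final=r2 accepted=False

Yes, union accepts


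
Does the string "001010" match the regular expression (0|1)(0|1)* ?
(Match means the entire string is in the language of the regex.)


|string| = 6; first = '0'; last = '0'

Yes, "001010" matches (0|1)(0|1)*


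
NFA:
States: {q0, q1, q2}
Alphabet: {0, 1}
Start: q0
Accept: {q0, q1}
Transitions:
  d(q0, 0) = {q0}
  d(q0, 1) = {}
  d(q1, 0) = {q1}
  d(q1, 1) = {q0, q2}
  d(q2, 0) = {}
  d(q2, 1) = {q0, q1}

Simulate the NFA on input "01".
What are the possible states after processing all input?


Start: {q0}
  --0--> {q0}
  --1--> {}

{} (empty set, no valid transitions)


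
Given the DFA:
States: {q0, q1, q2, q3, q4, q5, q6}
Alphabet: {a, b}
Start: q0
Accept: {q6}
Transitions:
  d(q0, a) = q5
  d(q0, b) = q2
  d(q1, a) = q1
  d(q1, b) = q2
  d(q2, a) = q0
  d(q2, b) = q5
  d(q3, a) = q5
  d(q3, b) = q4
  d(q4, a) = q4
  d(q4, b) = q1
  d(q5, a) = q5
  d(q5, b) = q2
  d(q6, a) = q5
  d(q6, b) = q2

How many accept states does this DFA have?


Accept states listed: {q6}
Counting: q6(1)

1


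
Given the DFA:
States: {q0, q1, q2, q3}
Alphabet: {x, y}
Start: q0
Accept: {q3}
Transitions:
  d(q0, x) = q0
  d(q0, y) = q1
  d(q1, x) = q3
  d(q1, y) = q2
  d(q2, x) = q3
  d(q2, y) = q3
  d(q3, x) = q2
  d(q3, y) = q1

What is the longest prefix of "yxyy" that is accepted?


Run the DFA, marking each prefix where the state is accepting:
  "" -> q0 [reject]
  "y" -> q1 [reject]
  "yx" -> q3 [accept]
  "yxy" -> q1 [reject]
  "yxyy" -> q2 [reject]

"yx"


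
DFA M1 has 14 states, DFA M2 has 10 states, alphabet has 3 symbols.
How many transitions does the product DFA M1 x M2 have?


Product DFA has 14 * 10 = 140 states.
Each has 3 transitions: 140 * 3 = 420

420


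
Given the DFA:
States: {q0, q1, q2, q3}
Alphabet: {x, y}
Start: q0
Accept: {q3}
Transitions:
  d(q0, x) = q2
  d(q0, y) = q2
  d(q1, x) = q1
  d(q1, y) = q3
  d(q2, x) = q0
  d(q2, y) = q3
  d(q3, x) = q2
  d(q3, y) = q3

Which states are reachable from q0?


BFS from q0:
  layer 0: {q0}
  layer 1: {q2}
  layer 2: {q3}

{q0, q2, q3}


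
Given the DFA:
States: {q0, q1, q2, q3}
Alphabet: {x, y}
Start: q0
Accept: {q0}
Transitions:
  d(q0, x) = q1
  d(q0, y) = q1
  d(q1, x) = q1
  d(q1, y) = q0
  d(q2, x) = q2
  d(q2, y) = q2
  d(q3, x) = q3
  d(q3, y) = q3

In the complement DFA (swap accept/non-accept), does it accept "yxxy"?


Trace: q0 -> q1 -> q1 -> q1 -> q0
Final: q0
Original accept: {q0}
Complement: q0 is in original accept

No, complement rejects (original accepts)


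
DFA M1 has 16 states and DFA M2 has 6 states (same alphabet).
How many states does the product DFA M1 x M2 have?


Product construction pairs every M1 state with every M2 state.
16 * 6 = 96

96


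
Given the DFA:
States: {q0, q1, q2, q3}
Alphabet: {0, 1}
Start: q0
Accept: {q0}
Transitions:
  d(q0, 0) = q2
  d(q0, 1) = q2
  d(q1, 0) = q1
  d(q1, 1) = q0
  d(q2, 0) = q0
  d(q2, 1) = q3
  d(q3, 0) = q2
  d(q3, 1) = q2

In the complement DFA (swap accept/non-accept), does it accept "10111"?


Trace: q0 -> q2 -> q0 -> q2 -> q3 -> q2
Final: q2
Original accept: {q0}
Complement: q2 is not in original accept

Yes, complement accepts (original rejects)


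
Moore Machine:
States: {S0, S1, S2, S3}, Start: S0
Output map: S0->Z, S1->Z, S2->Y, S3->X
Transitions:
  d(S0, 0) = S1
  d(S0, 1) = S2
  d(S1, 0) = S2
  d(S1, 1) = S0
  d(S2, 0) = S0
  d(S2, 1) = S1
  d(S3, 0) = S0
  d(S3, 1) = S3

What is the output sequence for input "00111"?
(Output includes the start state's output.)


Start: S0 (output Z)
  --0--> S1 (output Z)
  --0--> S2 (output Y)
  --1--> S1 (output Z)
  --1--> S0 (output Z)
  --1--> S2 (output Y)

"ZZYZZY"


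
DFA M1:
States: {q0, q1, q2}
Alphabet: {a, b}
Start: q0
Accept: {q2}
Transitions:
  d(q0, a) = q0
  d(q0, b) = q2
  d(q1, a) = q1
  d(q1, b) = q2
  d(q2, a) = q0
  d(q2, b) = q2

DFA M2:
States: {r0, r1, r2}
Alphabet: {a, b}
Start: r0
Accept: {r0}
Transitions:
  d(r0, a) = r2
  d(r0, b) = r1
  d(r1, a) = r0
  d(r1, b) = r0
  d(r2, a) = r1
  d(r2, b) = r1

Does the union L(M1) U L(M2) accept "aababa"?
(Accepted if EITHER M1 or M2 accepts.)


M1: final=q0 accepted=False
M2: final=r0 accepted=True

Yes, union accepts


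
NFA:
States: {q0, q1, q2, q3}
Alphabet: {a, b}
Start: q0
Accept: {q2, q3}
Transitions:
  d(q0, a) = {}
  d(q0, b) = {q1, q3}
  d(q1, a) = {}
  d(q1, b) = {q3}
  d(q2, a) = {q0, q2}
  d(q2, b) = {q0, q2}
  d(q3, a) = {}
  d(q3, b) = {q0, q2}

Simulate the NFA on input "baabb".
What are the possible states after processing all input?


Start: {q0}
  --b--> {q1, q3}
  --a--> {}
  --a--> {}
  --b--> {}
  --b--> {}

{} (empty set, no valid transitions)


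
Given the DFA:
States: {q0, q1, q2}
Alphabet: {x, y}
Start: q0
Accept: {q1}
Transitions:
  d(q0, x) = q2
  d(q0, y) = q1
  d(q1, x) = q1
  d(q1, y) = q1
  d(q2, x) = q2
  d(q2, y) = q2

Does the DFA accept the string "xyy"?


Trace: q0 -> q2 -> q2 -> q2
Final state: q2
Accept states: {q1}

No, rejected (final state q2 is not an accept state)


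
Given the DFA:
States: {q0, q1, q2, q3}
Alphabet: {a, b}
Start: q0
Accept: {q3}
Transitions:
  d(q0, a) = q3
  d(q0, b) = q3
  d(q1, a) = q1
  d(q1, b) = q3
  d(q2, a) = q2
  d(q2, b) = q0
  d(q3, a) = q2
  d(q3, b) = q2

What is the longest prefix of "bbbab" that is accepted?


Run the DFA, marking each prefix where the state is accepting:
  "" -> q0 [reject]
  "b" -> q3 [accept]
  "bb" -> q2 [reject]
  "bbb" -> q0 [reject]
  "bbba" -> q3 [accept]
  "bbbab" -> q2 [reject]

"bbba"


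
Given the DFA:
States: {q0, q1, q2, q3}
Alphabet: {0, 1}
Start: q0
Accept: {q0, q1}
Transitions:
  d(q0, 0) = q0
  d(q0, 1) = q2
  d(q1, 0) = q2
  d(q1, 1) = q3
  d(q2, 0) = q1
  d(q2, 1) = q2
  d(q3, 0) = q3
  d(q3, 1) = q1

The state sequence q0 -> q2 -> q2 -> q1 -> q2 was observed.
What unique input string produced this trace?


Trace back each transition to find the symbol:
  q0 --[1]--> q2
  q2 --[1]--> q2
  q2 --[0]--> q1
  q1 --[0]--> q2

"1100"


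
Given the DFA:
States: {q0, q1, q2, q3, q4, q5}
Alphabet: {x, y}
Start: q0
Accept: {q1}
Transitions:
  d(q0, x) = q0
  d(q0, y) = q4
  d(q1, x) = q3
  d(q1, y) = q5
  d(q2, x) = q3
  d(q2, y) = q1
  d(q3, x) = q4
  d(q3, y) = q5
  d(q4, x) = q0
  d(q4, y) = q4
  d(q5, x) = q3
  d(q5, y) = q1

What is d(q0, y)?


Looking up transition d(q0, y)

q4


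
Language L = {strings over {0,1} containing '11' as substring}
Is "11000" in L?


'11' occurs at index 0

Yes, "11000" is in L


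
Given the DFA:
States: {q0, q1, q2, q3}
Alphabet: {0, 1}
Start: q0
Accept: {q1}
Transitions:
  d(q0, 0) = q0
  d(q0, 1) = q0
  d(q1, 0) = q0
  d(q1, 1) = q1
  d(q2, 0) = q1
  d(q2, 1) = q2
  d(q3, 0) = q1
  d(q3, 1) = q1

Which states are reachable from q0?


BFS from q0:
  layer 0: {q0}

{q0}


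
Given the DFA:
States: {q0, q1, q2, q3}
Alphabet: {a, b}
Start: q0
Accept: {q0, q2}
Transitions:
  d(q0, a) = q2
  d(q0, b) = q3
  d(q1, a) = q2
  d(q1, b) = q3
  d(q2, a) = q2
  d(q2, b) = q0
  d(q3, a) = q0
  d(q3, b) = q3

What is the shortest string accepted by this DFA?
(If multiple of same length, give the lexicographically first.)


BFS by string length (lex-first path to each state shown):
  len 0: q0<-""
Found accept state at length 0.

"" (empty string)


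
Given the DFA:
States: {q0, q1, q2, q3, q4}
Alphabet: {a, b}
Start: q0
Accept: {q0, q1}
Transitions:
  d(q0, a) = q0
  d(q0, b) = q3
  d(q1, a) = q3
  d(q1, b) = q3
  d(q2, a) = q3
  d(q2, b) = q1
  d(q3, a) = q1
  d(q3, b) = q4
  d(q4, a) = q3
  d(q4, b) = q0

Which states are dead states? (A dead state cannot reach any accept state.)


Forward reachability from each state:
  q0 -> reaches accept state q0 (live)
  q1 -> reaches accept state q0 (live)
  q2 -> reaches accept state q0 (live)
  q3 -> reaches accept state q0 (live)
  q4 -> reaches accept state q0 (live)

None (all states can reach an accept state)


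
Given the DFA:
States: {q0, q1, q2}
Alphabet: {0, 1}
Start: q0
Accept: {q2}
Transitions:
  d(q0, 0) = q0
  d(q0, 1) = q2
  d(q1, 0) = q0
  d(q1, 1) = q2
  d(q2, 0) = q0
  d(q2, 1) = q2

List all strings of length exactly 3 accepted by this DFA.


All strings of length 3: 8 total
Accepted: 4

"001", "011", "101", "111"


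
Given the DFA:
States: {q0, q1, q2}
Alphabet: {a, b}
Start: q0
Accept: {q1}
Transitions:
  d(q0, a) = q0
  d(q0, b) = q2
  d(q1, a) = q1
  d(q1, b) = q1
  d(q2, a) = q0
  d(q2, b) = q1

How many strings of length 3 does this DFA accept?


Enumerating all length-3 strings:
  "aaa" -> q0 [reject]
  "aab" -> q2 [reject]
  "aba" -> q0 [reject]
  "abb" -> q1 [accept]
  "baa" -> q0 [reject]
  "bab" -> q2 [reject]
  "bba" -> q1 [accept]
  "bbb" -> q1 [accept]

3 out of 8


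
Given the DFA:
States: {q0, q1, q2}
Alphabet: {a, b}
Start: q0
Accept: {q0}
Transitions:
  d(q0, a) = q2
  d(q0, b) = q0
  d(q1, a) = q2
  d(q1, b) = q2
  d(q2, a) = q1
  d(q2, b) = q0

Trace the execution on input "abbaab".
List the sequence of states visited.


Input: abbaab
d(q0, a) = q2
d(q2, b) = q0
d(q0, b) = q0
d(q0, a) = q2
d(q2, a) = q1
d(q1, b) = q2


q0 -> q2 -> q0 -> q0 -> q2 -> q1 -> q2


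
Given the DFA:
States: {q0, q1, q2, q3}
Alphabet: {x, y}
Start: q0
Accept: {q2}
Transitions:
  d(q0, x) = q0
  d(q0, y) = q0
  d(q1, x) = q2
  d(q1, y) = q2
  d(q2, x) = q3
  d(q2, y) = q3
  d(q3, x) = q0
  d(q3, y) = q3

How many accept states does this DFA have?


Accept states listed: {q2}
Counting: q2(1)

1


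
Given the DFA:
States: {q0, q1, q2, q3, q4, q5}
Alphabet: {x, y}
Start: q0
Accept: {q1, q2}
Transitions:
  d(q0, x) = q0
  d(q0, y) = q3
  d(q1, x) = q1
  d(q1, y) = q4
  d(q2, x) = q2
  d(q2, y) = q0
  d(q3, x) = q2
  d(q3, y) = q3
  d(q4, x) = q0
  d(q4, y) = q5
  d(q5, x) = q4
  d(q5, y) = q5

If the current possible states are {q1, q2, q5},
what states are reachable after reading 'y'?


Apply transition on 'y' from each current state:
  d(q1, y) = q4
  d(q2, y) = q0
  d(q5, y) = q5

{q0, q4, q5}


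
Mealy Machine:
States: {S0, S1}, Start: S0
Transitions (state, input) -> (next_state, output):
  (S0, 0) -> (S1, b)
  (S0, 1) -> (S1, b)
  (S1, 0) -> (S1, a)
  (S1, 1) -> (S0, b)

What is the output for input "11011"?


Step-by-step:
  (S0, 1) -> (S1, b)
  (S1, 1) -> (S0, b)
  (S0, 0) -> (S1, b)
  (S1, 1) -> (S0, b)
  (S0, 1) -> (S1, b)

"bbbbb"


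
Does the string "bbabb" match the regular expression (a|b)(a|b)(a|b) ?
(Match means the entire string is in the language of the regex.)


|string| = 5; first = 'b'; last = 'b'

No, "bbabb" does not match (a|b)(a|b)(a|b)


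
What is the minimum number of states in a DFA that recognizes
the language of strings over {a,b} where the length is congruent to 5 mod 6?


States track (length) mod 6.
Need 6 states: one per remainder 0..5; accept = remainder 5.

6


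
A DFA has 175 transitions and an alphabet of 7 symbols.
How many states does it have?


Each state has exactly one transition per symbol.
states = transitions / |alphabet| = 175 / 7 = 25

25


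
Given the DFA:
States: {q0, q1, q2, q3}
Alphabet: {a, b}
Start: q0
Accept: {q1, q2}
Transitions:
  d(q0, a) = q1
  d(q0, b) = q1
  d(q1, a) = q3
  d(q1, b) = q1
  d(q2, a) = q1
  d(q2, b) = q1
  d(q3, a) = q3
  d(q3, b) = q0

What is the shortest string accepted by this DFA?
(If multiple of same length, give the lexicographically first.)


BFS by string length (lex-first path to each state shown):
  len 0: q0<-""
  len 1: q1<-"a"
Found accept state at length 1.

"a"


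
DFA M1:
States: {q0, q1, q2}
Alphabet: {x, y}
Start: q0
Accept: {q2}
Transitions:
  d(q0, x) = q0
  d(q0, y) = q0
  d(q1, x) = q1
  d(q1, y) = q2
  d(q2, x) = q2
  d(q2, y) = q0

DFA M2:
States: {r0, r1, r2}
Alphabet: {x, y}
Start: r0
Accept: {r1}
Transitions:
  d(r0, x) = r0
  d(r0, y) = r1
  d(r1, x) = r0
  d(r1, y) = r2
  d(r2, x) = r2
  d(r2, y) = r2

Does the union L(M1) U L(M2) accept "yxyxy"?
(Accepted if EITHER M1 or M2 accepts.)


M1: final=q0 accepted=False
M2: final=r1 accepted=True

Yes, union accepts


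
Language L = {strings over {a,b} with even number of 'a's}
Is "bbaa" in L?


count('a') = 2; 2 mod 2 = 0

Yes, "bbaa" is in L


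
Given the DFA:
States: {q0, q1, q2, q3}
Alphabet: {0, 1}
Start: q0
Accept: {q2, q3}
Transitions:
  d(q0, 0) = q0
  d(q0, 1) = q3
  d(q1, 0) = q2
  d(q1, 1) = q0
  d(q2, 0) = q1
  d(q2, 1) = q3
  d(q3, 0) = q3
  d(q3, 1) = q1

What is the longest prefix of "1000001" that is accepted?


Run the DFA, marking each prefix where the state is accepting:
  "" -> q0 [reject]
  "1" -> q3 [accept]
  "10" -> q3 [accept]
  "100" -> q3 [accept]
  "1000" -> q3 [accept]
  "10000" -> q3 [accept]
  "100000" -> q3 [accept]
  "1000001" -> q1 [reject]

"100000"


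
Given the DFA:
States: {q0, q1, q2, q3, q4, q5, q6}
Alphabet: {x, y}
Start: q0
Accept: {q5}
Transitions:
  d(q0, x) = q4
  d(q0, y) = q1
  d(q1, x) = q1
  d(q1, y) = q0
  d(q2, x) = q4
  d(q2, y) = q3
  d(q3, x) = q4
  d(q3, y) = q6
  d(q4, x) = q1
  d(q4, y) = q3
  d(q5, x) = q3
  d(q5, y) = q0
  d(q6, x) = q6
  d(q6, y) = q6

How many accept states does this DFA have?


Accept states listed: {q5}
Counting: q5(1)

1


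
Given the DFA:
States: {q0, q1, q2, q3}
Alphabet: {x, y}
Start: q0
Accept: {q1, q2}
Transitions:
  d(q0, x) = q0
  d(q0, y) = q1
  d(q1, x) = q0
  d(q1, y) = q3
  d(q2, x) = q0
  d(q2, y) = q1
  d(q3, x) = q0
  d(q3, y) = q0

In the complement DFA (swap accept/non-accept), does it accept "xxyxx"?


Trace: q0 -> q0 -> q0 -> q1 -> q0 -> q0
Final: q0
Original accept: {q1, q2}
Complement: q0 is not in original accept

Yes, complement accepts (original rejects)


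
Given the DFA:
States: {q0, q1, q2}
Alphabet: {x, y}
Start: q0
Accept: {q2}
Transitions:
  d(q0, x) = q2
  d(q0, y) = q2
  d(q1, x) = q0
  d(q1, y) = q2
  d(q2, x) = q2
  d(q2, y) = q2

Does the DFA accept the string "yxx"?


Trace: q0 -> q2 -> q2 -> q2
Final state: q2
Accept states: {q2}

Yes, accepted (final state q2 is an accept state)


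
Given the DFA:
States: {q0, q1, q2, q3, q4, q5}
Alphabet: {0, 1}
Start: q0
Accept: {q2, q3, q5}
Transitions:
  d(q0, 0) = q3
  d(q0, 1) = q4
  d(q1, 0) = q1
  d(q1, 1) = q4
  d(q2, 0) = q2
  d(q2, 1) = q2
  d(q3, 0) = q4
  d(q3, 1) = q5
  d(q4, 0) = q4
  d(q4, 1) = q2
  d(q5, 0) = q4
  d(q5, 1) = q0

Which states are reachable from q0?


BFS from q0:
  layer 0: {q0}
  layer 1: {q3, q4}
  layer 2: {q2, q5}

{q0, q2, q3, q4, q5}


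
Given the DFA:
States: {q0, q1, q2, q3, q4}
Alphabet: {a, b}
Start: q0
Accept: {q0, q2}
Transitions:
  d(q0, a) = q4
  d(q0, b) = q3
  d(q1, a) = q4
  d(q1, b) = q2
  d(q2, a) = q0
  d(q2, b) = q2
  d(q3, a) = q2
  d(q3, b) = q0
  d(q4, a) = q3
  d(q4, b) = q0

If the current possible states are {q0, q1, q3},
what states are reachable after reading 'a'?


Apply transition on 'a' from each current state:
  d(q0, a) = q4
  d(q1, a) = q4
  d(q3, a) = q2

{q2, q4}


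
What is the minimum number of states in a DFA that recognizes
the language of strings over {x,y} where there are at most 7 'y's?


States: count = 0, 1, ..., 7 (all accepting; 8 states), plus a dead state for count > 7.
Total: 8 + 1 = 9.

9


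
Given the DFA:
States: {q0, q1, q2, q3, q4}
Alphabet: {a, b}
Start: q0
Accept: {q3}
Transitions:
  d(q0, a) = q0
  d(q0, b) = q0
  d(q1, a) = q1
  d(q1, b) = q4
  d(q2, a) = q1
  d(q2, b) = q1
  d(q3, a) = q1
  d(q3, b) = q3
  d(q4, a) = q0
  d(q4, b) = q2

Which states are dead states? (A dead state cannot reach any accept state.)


Forward reachability from each state:
  q0 -> reaches {q0}, no accept state (dead)
  q1 -> reaches {q0, q1, q2, q4}, no accept state (dead)
  q2 -> reaches {q0, q1, q2, q4}, no accept state (dead)
  q3 -> reaches accept state q3 (live)
  q4 -> reaches {q0, q1, q2, q4}, no accept state (dead)

{q0, q1, q2, q4}


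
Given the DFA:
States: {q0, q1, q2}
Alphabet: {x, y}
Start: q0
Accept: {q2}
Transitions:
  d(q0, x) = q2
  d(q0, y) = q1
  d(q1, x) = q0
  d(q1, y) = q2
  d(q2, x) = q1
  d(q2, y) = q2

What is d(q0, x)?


Looking up transition d(q0, x)

q2


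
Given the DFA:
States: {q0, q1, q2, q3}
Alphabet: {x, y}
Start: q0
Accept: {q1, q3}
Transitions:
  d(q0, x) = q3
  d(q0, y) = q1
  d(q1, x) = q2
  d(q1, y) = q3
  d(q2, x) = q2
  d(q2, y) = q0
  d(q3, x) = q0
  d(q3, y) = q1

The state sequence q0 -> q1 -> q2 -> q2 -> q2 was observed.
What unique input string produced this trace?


Trace back each transition to find the symbol:
  q0 --[y]--> q1
  q1 --[x]--> q2
  q2 --[x]--> q2
  q2 --[x]--> q2

"yxxx"


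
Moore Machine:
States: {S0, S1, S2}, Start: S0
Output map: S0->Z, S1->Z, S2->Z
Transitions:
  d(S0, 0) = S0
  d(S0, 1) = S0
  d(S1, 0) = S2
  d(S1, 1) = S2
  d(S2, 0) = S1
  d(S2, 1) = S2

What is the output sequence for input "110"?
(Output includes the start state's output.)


Start: S0 (output Z)
  --1--> S0 (output Z)
  --1--> S0 (output Z)
  --0--> S0 (output Z)

"ZZZZ"


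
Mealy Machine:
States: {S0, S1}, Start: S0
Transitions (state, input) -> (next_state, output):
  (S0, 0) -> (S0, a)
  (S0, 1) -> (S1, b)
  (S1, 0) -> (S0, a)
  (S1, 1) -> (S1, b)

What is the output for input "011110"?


Step-by-step:
  (S0, 0) -> (S0, a)
  (S0, 1) -> (S1, b)
  (S1, 1) -> (S1, b)
  (S1, 1) -> (S1, b)
  (S1, 1) -> (S1, b)
  (S1, 0) -> (S0, a)

"abbbba"


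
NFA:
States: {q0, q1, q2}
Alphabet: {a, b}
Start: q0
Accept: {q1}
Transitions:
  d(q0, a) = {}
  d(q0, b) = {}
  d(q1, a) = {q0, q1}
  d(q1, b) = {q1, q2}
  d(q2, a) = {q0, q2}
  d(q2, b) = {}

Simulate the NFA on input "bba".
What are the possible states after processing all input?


Start: {q0}
  --b--> {}
  --b--> {}
  --a--> {}

{} (empty set, no valid transitions)


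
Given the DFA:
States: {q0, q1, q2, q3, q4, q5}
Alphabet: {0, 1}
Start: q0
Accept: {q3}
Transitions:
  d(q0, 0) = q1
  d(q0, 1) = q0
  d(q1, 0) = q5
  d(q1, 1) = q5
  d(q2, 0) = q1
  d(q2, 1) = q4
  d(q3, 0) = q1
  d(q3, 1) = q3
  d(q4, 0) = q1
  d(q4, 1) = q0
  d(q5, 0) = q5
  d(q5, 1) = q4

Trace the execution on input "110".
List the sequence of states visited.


Input: 110
d(q0, 1) = q0
d(q0, 1) = q0
d(q0, 0) = q1


q0 -> q0 -> q0 -> q1


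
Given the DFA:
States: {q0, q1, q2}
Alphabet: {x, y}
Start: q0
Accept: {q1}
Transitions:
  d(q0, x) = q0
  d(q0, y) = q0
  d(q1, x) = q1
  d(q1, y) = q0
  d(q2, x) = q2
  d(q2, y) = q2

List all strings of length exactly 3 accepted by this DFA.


All strings of length 3: 8 total
Accepted: 0

None


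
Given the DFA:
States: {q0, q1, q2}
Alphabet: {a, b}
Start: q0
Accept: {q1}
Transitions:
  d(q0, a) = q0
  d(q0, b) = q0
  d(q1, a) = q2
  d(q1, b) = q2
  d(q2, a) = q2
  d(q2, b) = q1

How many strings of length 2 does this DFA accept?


Enumerating all length-2 strings:
  "aa" -> q0 [reject]
  "ab" -> q0 [reject]
  "ba" -> q0 [reject]
  "bb" -> q0 [reject]

0 out of 4


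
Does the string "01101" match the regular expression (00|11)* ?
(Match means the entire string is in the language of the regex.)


|string| = 5; first = '0'; last = '1'

No, "01101" does not match (00|11)*


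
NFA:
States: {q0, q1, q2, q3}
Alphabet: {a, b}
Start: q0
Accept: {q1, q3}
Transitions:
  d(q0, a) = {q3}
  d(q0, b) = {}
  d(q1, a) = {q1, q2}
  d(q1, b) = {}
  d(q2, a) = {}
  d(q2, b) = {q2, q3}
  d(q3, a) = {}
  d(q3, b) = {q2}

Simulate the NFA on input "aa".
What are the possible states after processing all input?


Start: {q0}
  --a--> {q3}
  --a--> {}

{} (empty set, no valid transitions)


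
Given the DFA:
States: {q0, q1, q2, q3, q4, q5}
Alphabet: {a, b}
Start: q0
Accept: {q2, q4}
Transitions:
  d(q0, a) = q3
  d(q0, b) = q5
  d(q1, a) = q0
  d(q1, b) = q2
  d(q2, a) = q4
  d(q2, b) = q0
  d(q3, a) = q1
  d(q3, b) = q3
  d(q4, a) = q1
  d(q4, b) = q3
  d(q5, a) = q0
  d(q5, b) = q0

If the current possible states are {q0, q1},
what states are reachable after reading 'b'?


Apply transition on 'b' from each current state:
  d(q0, b) = q5
  d(q1, b) = q2

{q2, q5}


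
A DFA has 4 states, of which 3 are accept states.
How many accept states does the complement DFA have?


Complement swaps accept and non-accept states.
4 - 3 = 1

1


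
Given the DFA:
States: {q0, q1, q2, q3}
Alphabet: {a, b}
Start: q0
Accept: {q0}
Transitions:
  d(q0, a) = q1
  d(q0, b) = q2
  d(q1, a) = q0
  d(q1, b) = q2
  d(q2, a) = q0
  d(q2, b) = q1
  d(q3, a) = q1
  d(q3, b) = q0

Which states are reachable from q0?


BFS from q0:
  layer 0: {q0}
  layer 1: {q1, q2}

{q0, q1, q2}


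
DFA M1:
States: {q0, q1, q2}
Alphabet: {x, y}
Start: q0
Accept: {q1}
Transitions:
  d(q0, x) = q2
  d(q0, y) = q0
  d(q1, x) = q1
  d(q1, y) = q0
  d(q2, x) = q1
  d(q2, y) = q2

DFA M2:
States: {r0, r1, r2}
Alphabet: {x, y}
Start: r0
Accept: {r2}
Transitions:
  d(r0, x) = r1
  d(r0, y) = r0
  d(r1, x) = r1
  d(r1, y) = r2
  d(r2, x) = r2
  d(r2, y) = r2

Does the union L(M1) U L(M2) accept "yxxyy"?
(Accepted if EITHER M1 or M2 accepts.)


M1: final=q0 accepted=False
M2: final=r2 accepted=True

Yes, union accepts


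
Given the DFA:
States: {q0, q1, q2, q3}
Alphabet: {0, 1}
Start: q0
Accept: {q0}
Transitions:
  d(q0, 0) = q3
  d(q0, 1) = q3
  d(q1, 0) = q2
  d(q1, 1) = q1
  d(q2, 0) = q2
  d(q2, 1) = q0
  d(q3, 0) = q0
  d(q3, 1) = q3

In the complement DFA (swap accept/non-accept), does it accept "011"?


Trace: q0 -> q3 -> q3 -> q3
Final: q3
Original accept: {q0}
Complement: q3 is not in original accept

Yes, complement accepts (original rejects)


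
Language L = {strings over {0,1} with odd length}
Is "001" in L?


length = 3; 3 mod 2 = 1

Yes, "001" is in L


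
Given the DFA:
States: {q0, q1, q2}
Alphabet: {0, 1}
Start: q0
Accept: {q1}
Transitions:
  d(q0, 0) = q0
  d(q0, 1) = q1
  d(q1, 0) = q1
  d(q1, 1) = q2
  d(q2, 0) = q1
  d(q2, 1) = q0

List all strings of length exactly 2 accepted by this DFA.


All strings of length 2: 4 total
Accepted: 2

"01", "10"


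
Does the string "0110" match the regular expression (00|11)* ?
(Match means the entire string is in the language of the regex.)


|string| = 4; first = '0'; last = '0'

No, "0110" does not match (00|11)*


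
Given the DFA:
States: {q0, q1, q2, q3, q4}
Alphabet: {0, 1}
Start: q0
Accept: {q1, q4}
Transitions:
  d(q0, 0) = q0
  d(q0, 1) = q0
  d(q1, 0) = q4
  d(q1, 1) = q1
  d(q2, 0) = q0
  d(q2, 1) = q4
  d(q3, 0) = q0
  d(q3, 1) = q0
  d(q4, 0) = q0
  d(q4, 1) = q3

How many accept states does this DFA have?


Accept states listed: {q1, q4}
Counting: q1(1) q4(2)

2


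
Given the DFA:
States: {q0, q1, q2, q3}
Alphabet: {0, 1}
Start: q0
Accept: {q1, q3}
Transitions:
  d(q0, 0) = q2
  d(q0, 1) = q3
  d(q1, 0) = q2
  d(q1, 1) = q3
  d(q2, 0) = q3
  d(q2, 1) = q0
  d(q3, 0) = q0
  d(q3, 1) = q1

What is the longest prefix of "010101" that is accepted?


Run the DFA, marking each prefix where the state is accepting:
  "" -> q0 [reject]
  "0" -> q2 [reject]
  "01" -> q0 [reject]
  "010" -> q2 [reject]
  "0101" -> q0 [reject]
  "01010" -> q2 [reject]
  "010101" -> q0 [reject]

No prefix is accepted


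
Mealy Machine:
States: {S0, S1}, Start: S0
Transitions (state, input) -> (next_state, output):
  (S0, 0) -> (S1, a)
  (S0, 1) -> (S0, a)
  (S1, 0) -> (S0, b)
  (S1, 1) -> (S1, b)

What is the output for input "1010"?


Step-by-step:
  (S0, 1) -> (S0, a)
  (S0, 0) -> (S1, a)
  (S1, 1) -> (S1, b)
  (S1, 0) -> (S0, b)

"aabb"


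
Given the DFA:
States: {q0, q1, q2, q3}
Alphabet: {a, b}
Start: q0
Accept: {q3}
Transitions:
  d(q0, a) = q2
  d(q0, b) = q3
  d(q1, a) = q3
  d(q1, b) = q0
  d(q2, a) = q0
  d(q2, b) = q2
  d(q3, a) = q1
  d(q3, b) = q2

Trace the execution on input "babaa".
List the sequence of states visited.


Input: babaa
d(q0, b) = q3
d(q3, a) = q1
d(q1, b) = q0
d(q0, a) = q2
d(q2, a) = q0


q0 -> q3 -> q1 -> q0 -> q2 -> q0


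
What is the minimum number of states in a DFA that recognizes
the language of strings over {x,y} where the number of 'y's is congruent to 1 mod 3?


States track (count of 'y') mod 3.
Need 3 states: one per remainder 0..2; accept = remainder 1.

3


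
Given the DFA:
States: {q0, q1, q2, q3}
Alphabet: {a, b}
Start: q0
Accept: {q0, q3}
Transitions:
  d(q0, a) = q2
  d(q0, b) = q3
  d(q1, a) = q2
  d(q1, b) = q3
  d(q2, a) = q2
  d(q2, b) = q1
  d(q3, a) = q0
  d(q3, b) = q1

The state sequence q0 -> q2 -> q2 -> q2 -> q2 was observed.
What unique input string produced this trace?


Trace back each transition to find the symbol:
  q0 --[a]--> q2
  q2 --[a]--> q2
  q2 --[a]--> q2
  q2 --[a]--> q2

"aaaa"


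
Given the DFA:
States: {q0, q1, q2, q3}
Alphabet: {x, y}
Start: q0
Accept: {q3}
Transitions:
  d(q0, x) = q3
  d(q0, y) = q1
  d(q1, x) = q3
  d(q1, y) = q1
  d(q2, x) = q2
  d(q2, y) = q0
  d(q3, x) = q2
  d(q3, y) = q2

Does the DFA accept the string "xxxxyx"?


Trace: q0 -> q3 -> q2 -> q2 -> q2 -> q0 -> q3
Final state: q3
Accept states: {q3}

Yes, accepted (final state q3 is an accept state)


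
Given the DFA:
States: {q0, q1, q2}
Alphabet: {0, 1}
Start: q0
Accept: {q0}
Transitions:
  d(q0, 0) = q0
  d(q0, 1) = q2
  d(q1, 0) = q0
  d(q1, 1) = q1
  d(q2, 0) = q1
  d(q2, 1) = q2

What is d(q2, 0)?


Looking up transition d(q2, 0)

q1


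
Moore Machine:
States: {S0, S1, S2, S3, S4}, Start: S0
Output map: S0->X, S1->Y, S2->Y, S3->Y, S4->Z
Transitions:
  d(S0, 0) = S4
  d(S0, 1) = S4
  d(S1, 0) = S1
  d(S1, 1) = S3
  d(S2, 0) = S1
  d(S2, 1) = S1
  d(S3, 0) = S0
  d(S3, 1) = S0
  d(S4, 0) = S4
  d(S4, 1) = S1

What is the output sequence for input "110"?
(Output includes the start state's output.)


Start: S0 (output X)
  --1--> S4 (output Z)
  --1--> S1 (output Y)
  --0--> S1 (output Y)

"XZYY"


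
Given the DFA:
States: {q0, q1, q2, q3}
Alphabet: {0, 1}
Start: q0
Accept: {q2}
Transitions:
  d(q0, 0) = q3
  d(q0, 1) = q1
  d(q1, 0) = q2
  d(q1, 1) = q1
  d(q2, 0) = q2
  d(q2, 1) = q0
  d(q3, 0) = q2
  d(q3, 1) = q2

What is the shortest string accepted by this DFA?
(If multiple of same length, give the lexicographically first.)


BFS by string length (lex-first path to each state shown):
  len 0: q0<-""
  len 1: q1<-"1", q3<-"0"
  len 2: q1<-"11", q2<-"00"
Found accept state at length 2.

"00"


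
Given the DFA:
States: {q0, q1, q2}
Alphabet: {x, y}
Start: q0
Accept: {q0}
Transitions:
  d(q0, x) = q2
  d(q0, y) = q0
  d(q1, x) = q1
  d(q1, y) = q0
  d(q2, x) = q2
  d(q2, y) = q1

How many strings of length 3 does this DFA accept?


Enumerating all length-3 strings:
  "xxx" -> q2 [reject]
  "xxy" -> q1 [reject]
  "xyx" -> q1 [reject]
  "xyy" -> q0 [accept]
  "yxx" -> q2 [reject]
  "yxy" -> q1 [reject]
  "yyx" -> q2 [reject]
  "yyy" -> q0 [accept]

2 out of 8
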